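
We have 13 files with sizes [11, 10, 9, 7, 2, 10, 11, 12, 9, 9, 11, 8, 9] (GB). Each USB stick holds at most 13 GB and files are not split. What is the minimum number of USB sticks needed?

Total = 12 + 11 + 11 + 11 + 10 + 10 + 9 + 9 + 9 + 9 + 8 + 7 + 2 = 118 GB.
Lower bound: ⌈118/13⌉ = 10 USB sticks.
Also, 12 files each exceed 13/2 GB, and no two of those can share a USB stick, so at least 12 USB sticks are needed.
A packing using 12 USB sticks:
  USB stick 1: 12 = 12
  USB stick 2: 11 + 2 = 13
  USB stick 3: 11 = 11
  USB stick 4: 11 = 11
  USB stick 5: 10 = 10
  USB stick 6: 10 = 10
  USB stick 7: 9 = 9
  USB stick 8: 9 = 9
  USB stick 9: 9 = 9
  USB stick 10: 9 = 9
  USB stick 11: 8 = 8
  USB stick 12: 7 = 7
This matches the lower bound, so 12 is optimal.

12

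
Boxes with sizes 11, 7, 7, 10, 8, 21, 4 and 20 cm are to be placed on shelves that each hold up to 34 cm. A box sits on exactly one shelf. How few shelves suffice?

Total = 21 + 20 + 11 + 10 + 8 + 7 + 7 + 4 = 88 cm.
Lower bound: ⌈88/34⌉ = 3 shelves.
A packing using 3 shelves:
  shelf 1: 21 + 11 = 32
  shelf 2: 20 + 10 + 4 = 34
  shelf 3: 8 + 7 + 7 = 22
This matches the lower bound, so 3 is optimal.

3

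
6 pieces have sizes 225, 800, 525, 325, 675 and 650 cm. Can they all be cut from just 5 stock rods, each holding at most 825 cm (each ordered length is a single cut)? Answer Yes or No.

A valid assignment using 5 stock rods:
  stock rod 1: 800 = 800
  stock rod 2: 675 = 675
  stock rod 3: 650 = 650
  stock rod 4: 525 + 225 = 750
  stock rod 5: 325 = 325
Every load is within 825 cm, so 5 stock rods suffice.

Yes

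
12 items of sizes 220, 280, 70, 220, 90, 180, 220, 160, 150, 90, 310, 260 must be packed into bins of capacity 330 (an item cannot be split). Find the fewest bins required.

8

Total = 310 + 280 + 260 + 220 + 220 + 220 + 180 + 160 + 150 + 90 + 90 + 70 = 2250.
Lower bound: ⌈2250/330⌉ = 7 bins.
A packing using 8 bins:
  bin 1: 310 = 310
  bin 2: 280 = 280
  bin 3: 260 + 70 = 330
  bin 4: 220 + 90 = 310
  bin 5: 220 + 90 = 310
  bin 6: 220 = 220
  bin 7: 180 + 150 = 330
  bin 8: 160 = 160
No arrangement into 7 bins stays within capacity, so 8 is optimal.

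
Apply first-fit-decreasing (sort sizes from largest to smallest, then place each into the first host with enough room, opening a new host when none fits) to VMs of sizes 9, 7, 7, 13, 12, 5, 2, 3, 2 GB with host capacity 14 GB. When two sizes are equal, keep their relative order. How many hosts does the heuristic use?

Sorted descending: 13, 12, 9, 7, 7, 5, 3, 2, 2.
  13 → host 1 (new)  [load 13/14]
  12 → host 2 (new)  [load 12/14]
  9 → host 3 (new)  [load 9/14]
  7 → host 4 (new)  [load 7/14]
  7 → host 4  [load 14/14]
  5 → host 3  [load 14/14]
  3 → host 5 (new)  [load 3/14]
  2 → host 2  [load 14/14]
  2 → host 5  [load 5/14]
5 hosts opened.

5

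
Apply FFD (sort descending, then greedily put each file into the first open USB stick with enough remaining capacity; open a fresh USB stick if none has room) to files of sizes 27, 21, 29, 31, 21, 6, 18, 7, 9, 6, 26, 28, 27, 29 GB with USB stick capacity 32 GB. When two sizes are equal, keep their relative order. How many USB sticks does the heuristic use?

Sorted descending: 31, 29, 29, 28, 27, 27, 26, 21, 21, 18, 9, 7, 6, 6.
  31 → USB stick 1 (new)  [load 31/32]
  29 → USB stick 2 (new)  [load 29/32]
  29 → USB stick 3 (new)  [load 29/32]
  28 → USB stick 4 (new)  [load 28/32]
  27 → USB stick 5 (new)  [load 27/32]
  27 → USB stick 6 (new)  [load 27/32]
  26 → USB stick 7 (new)  [load 26/32]
  21 → USB stick 8 (new)  [load 21/32]
  21 → USB stick 9 (new)  [load 21/32]
  18 → USB stick 10 (new)  [load 18/32]
  9 → USB stick 8  [load 30/32]
  7 → USB stick 9  [load 28/32]
  6 → USB stick 7  [load 32/32]
  6 → USB stick 10  [load 24/32]
10 USB sticks opened.

10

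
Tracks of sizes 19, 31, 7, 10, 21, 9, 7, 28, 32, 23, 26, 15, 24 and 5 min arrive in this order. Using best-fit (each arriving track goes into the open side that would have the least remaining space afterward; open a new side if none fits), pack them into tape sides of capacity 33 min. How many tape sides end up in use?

9

  19 → side 1 (new)  [load 19/33]
  31 → side 2 (new)  [load 31/33]
  7 → side 1  [load 26/33]
  10 → side 3 (new)  [load 10/33]
  21 → side 3  [load 31/33]
  9 → side 4 (new)  [load 9/33]
  7 → side 1  [load 33/33]
  28 → side 5 (new)  [load 28/33]
  32 → side 6 (new)  [load 32/33]
  23 → side 4  [load 32/33]
  26 → side 7 (new)  [load 26/33]
  15 → side 8 (new)  [load 15/33]
  24 → side 9 (new)  [load 24/33]
  5 → side 5  [load 33/33]
9 tape sides opened.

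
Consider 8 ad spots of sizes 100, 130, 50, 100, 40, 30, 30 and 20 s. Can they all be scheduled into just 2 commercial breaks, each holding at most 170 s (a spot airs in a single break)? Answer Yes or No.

Total = 500 s; ⌈500/170⌉ = 3.
At least 3 commercial breaks are required, but only 2 are allowed.

No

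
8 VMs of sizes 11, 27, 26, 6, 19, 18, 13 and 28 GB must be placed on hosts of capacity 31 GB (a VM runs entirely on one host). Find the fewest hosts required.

Total = 28 + 27 + 26 + 19 + 18 + 13 + 11 + 6 = 148 GB.
Lower bound: ⌈148/31⌉ = 5 hosts.
A packing using 6 hosts:
  host 1: 28 = 28
  host 2: 27 = 27
  host 3: 26 = 26
  host 4: 19 + 11 = 30
  host 5: 18 + 13 = 31
  host 6: 6 = 6
No arrangement into 5 hosts stays within capacity, so 6 is optimal.

6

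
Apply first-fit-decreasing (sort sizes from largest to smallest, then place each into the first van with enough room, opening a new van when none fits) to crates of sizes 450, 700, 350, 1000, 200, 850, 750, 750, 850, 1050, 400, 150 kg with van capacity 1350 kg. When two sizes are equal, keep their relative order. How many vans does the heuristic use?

7

Sorted descending: 1050, 1000, 850, 850, 750, 750, 700, 450, 400, 350, 200, 150.
  1050 → van 1 (new)  [load 1050/1350]
  1000 → van 2 (new)  [load 1000/1350]
  850 → van 3 (new)  [load 850/1350]
  850 → van 4 (new)  [load 850/1350]
  750 → van 5 (new)  [load 750/1350]
  750 → van 6 (new)  [load 750/1350]
  700 → van 7 (new)  [load 700/1350]
  450 → van 3  [load 1300/1350]
  400 → van 4  [load 1250/1350]
  350 → van 2  [load 1350/1350]
  200 → van 1  [load 1250/1350]
  150 → van 5  [load 900/1350]
7 vans opened.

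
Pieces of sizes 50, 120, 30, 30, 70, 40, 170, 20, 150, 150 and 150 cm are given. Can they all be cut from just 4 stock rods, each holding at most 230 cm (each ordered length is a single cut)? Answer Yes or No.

Total = 980 cm; ⌈980/230⌉ = 5.
At least 5 stock rods are required, but only 4 are allowed.

No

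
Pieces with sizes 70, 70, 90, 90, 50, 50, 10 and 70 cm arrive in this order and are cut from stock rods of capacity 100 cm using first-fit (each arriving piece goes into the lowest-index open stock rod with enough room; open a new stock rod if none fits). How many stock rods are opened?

6

  70 → stock rod 1 (new)  [load 70/100]
  70 → stock rod 2 (new)  [load 70/100]
  90 → stock rod 3 (new)  [load 90/100]
  90 → stock rod 4 (new)  [load 90/100]
  50 → stock rod 5 (new)  [load 50/100]
  50 → stock rod 5  [load 100/100]
  10 → stock rod 1  [load 80/100]
  70 → stock rod 6 (new)  [load 70/100]
6 stock rods opened.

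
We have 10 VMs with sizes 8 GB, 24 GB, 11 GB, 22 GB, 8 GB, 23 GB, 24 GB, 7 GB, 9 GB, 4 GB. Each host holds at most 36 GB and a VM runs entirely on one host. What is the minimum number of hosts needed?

Total = 24 + 24 + 23 + 22 + 11 + 9 + 8 + 8 + 7 + 4 = 140 GB.
Lower bound: ⌈140/36⌉ = 4 hosts.
A packing using 5 hosts:
  host 1: 24 + 11 = 35
  host 2: 24 + 9 = 33
  host 3: 23 + 8 + 4 = 35
  host 4: 22 + 8 = 30
  host 5: 7 = 7
No arrangement into 4 hosts stays within capacity, so 5 is optimal.

5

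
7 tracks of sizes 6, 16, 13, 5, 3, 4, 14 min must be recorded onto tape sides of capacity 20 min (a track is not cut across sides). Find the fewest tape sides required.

4

Total = 16 + 14 + 13 + 6 + 5 + 4 + 3 = 61 min.
Lower bound: ⌈61/20⌉ = 4 tape sides.
A packing using 4 tape sides:
  side 1: 16 + 4 = 20
  side 2: 14 + 6 = 20
  side 3: 13 + 5 = 18
  side 4: 3 = 3
This matches the lower bound, so 4 is optimal.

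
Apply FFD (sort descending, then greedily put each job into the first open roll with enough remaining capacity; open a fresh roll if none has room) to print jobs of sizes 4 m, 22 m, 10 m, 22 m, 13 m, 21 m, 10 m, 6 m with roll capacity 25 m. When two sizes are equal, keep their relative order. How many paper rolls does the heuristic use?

5

Sorted descending: 22, 22, 21, 13, 10, 10, 6, 4.
  22 → roll 1 (new)  [load 22/25]
  22 → roll 2 (new)  [load 22/25]
  21 → roll 3 (new)  [load 21/25]
  13 → roll 4 (new)  [load 13/25]
  10 → roll 4  [load 23/25]
  10 → roll 5 (new)  [load 10/25]
  6 → roll 5  [load 16/25]
  4 → roll 3  [load 25/25]
5 paper rolls opened.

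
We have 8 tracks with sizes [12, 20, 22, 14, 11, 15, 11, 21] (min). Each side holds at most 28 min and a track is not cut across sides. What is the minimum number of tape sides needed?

6

Total = 22 + 21 + 20 + 15 + 14 + 12 + 11 + 11 = 126 min.
Lower bound: ⌈126/28⌉ = 5 tape sides.
A packing using 6 tape sides:
  side 1: 22 = 22
  side 2: 21 = 21
  side 3: 20 = 20
  side 4: 15 + 12 = 27
  side 5: 14 + 11 = 25
  side 6: 11 = 11
No arrangement into 5 tape sides stays within capacity, so 6 is optimal.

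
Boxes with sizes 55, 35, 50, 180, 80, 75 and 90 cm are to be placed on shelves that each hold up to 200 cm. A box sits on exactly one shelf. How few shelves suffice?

3

Total = 180 + 90 + 80 + 75 + 55 + 50 + 35 = 565 cm.
Lower bound: ⌈565/200⌉ = 3 shelves.
A packing using 3 shelves:
  shelf 1: 180 = 180
  shelf 2: 90 + 75 + 35 = 200
  shelf 3: 80 + 55 + 50 = 185
This matches the lower bound, so 3 is optimal.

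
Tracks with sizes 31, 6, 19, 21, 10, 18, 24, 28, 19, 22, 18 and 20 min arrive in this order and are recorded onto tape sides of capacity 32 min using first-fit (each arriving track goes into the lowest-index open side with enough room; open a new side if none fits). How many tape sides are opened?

10

  31 → side 1 (new)  [load 31/32]
  6 → side 2 (new)  [load 6/32]
  19 → side 2  [load 25/32]
  21 → side 3 (new)  [load 21/32]
  10 → side 3  [load 31/32]
  18 → side 4 (new)  [load 18/32]
  24 → side 5 (new)  [load 24/32]
  28 → side 6 (new)  [load 28/32]
  19 → side 7 (new)  [load 19/32]
  22 → side 8 (new)  [load 22/32]
  18 → side 9 (new)  [load 18/32]
  20 → side 10 (new)  [load 20/32]
10 tape sides opened.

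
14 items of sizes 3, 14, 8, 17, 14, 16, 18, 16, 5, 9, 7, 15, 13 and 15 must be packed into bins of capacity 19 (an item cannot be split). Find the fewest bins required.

Total = 18 + 17 + 16 + 16 + 15 + 15 + 14 + 14 + 13 + 9 + 8 + 7 + 5 + 3 = 170.
Lower bound: ⌈170/19⌉ = 9 bins.
A packing using 11 bins:
  bin 1: 18 = 18
  bin 2: 17 = 17
  bin 3: 16 + 3 = 19
  bin 4: 16 = 16
  bin 5: 15 = 15
  bin 6: 15 = 15
  bin 7: 14 + 5 = 19
  bin 8: 14 = 14
  bin 9: 13 = 13
  bin 10: 9 + 8 = 17
  bin 11: 7 = 7
No arrangement into 10 bins stays within capacity, so 11 is optimal.

11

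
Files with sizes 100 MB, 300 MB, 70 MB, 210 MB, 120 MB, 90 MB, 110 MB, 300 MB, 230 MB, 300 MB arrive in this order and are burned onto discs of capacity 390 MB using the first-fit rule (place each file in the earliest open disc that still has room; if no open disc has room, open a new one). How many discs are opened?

  100 → disc 1 (new)  [load 100/390]
  300 → disc 2 (new)  [load 300/390]
  70 → disc 1  [load 170/390]
  210 → disc 1  [load 380/390]
  120 → disc 3 (new)  [load 120/390]
  90 → disc 2  [load 390/390]
  110 → disc 3  [load 230/390]
  300 → disc 4 (new)  [load 300/390]
  230 → disc 5 (new)  [load 230/390]
  300 → disc 6 (new)  [load 300/390]
6 discs opened.

6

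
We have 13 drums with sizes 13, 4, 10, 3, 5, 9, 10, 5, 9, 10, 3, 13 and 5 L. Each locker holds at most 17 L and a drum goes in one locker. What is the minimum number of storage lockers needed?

Total = 13 + 13 + 10 + 10 + 10 + 9 + 9 + 5 + 5 + 5 + 4 + 3 + 3 = 99 L.
Lower bound: ⌈99/17⌉ = 6 storage lockers.
Also, 7 drums each exceed 17/2 L, and no two of those can share a locker, so at least 7 storage lockers are needed.
A packing using 7 storage lockers:
  locker 1: 13 + 4 = 17
  locker 2: 13 + 3 = 16
  locker 3: 10 + 5 = 15
  locker 4: 10 + 5 = 15
  locker 5: 10 + 5 = 15
  locker 6: 9 + 3 = 12
  locker 7: 9 = 9
This matches the lower bound, so 7 is optimal.

7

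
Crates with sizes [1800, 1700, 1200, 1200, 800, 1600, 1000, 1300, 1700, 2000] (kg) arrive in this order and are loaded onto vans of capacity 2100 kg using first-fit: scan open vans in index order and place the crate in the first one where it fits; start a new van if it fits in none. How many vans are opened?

9

  1800 → van 1 (new)  [load 1800/2100]
  1700 → van 2 (new)  [load 1700/2100]
  1200 → van 3 (new)  [load 1200/2100]
  1200 → van 4 (new)  [load 1200/2100]
  800 → van 3  [load 2000/2100]
  1600 → van 5 (new)  [load 1600/2100]
  1000 → van 6 (new)  [load 1000/2100]
  1300 → van 7 (new)  [load 1300/2100]
  1700 → van 8 (new)  [load 1700/2100]
  2000 → van 9 (new)  [load 2000/2100]
9 vans opened.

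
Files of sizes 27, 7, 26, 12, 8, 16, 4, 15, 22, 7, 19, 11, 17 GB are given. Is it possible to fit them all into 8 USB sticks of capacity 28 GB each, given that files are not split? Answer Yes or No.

Yes

A valid assignment using 8 USB sticks:
  USB stick 1: 27 = 27
  USB stick 2: 26 = 26
  USB stick 3: 22 + 4 = 26
  USB stick 4: 19 + 8 = 27
  USB stick 5: 17 + 11 = 28
  USB stick 6: 16 + 12 = 28
  USB stick 7: 15 + 7 = 22
  USB stick 8: 7 = 7
Every load is within 28 GB, so 8 USB sticks suffice.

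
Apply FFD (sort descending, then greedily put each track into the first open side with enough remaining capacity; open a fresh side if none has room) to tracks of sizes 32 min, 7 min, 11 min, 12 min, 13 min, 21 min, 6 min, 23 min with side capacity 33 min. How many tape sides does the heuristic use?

Sorted descending: 32, 23, 21, 13, 12, 11, 7, 6.
  32 → side 1 (new)  [load 32/33]
  23 → side 2 (new)  [load 23/33]
  21 → side 3 (new)  [load 21/33]
  13 → side 4 (new)  [load 13/33]
  12 → side 3  [load 33/33]
  11 → side 4  [load 24/33]
  7 → side 2  [load 30/33]
  6 → side 4  [load 30/33]
4 tape sides opened.

4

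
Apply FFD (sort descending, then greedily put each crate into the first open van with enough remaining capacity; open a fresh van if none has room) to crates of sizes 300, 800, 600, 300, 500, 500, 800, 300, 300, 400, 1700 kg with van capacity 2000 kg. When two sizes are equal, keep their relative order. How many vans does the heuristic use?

Sorted descending: 1700, 800, 800, 600, 500, 500, 400, 300, 300, 300, 300.
  1700 → van 1 (new)  [load 1700/2000]
  800 → van 2 (new)  [load 800/2000]
  800 → van 2  [load 1600/2000]
  600 → van 3 (new)  [load 600/2000]
  500 → van 3  [load 1100/2000]
  500 → van 3  [load 1600/2000]
  400 → van 2  [load 2000/2000]
  300 → van 1  [load 2000/2000]
  300 → van 3  [load 1900/2000]
  300 → van 4 (new)  [load 300/2000]
  300 → van 4  [load 600/2000]
4 vans opened.

4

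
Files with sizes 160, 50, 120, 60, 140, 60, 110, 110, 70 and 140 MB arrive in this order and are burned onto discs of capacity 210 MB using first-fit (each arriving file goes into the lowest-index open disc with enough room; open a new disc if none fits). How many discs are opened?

  160 → disc 1 (new)  [load 160/210]
  50 → disc 1  [load 210/210]
  120 → disc 2 (new)  [load 120/210]
  60 → disc 2  [load 180/210]
  140 → disc 3 (new)  [load 140/210]
  60 → disc 3  [load 200/210]
  110 → disc 4 (new)  [load 110/210]
  110 → disc 5 (new)  [load 110/210]
  70 → disc 4  [load 180/210]
  140 → disc 6 (new)  [load 140/210]
6 discs opened.

6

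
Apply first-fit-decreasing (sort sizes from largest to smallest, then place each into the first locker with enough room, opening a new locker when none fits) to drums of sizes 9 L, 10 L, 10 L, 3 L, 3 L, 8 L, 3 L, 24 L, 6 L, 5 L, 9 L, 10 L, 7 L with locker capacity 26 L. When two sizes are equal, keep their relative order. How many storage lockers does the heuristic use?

Sorted descending: 24, 10, 10, 10, 9, 9, 8, 7, 6, 5, 3, 3, 3.
  24 → locker 1 (new)  [load 24/26]
  10 → locker 2 (new)  [load 10/26]
  10 → locker 2  [load 20/26]
  10 → locker 3 (new)  [load 10/26]
  9 → locker 3  [load 19/26]
  9 → locker 4 (new)  [load 9/26]
  8 → locker 4  [load 17/26]
  7 → locker 3  [load 26/26]
  6 → locker 2  [load 26/26]
  5 → locker 4  [load 22/26]
  3 → locker 4  [load 25/26]
  3 → locker 5 (new)  [load 3/26]
  3 → locker 5  [load 6/26]
5 storage lockers opened.

5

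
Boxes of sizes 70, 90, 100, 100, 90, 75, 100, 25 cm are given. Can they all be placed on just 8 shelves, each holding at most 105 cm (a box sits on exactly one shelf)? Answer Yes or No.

A valid assignment using 7 shelves:
  shelf 1: 100 = 100
  shelf 2: 100 = 100
  shelf 3: 100 = 100
  shelf 4: 90 = 90
  shelf 5: 90 = 90
  shelf 6: 75 + 25 = 100
  shelf 7: 70 = 70
That uses only 7 ≤ 8, so 8 shelves are enough.

Yes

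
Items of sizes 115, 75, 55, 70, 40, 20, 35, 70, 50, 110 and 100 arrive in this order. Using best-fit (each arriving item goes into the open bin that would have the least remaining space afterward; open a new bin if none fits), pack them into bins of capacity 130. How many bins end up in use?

7

  115 → bin 1 (new)  [load 115/130]
  75 → bin 2 (new)  [load 75/130]
  55 → bin 2  [load 130/130]
  70 → bin 3 (new)  [load 70/130]
  40 → bin 3  [load 110/130]
  20 → bin 3  [load 130/130]
  35 → bin 4 (new)  [load 35/130]
  70 → bin 4  [load 105/130]
  50 → bin 5 (new)  [load 50/130]
  110 → bin 6 (new)  [load 110/130]
  100 → bin 7 (new)  [load 100/130]
7 bins opened.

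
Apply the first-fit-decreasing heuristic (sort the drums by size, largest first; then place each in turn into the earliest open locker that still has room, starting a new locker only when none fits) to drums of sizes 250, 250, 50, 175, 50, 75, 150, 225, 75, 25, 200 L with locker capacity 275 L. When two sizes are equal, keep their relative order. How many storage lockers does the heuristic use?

6

Sorted descending: 250, 250, 225, 200, 175, 150, 75, 75, 50, 50, 25.
  250 → locker 1 (new)  [load 250/275]
  250 → locker 2 (new)  [load 250/275]
  225 → locker 3 (new)  [load 225/275]
  200 → locker 4 (new)  [load 200/275]
  175 → locker 5 (new)  [load 175/275]
  150 → locker 6 (new)  [load 150/275]
  75 → locker 4  [load 275/275]
  75 → locker 5  [load 250/275]
  50 → locker 3  [load 275/275]
  50 → locker 6  [load 200/275]
  25 → locker 1  [load 275/275]
6 storage lockers opened.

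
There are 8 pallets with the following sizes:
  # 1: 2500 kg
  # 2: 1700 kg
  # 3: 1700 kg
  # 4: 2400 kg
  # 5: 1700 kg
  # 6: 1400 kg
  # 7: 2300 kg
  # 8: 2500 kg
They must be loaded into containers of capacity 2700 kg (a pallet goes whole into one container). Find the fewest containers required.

8

Total = 2500 + 2500 + 2400 + 2300 + 1700 + 1700 + 1700 + 1400 = 16200 kg.
Lower bound: ⌈16200/2700⌉ = 6 containers.
Also, 8 pallets each exceed 1350 kg, and no two of those can share a container, so at least 8 containers are needed.
A packing using 8 containers:
  container 1: 2500 = 2500
  container 2: 2500 = 2500
  container 3: 2400 = 2400
  container 4: 2300 = 2300
  container 5: 1700 = 1700
  container 6: 1700 = 1700
  container 7: 1700 = 1700
  container 8: 1400 = 1400
This matches the lower bound, so 8 is optimal.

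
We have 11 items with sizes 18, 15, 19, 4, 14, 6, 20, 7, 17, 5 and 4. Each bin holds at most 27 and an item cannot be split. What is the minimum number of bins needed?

Total = 20 + 19 + 18 + 17 + 15 + 14 + 7 + 6 + 5 + 4 + 4 = 129.
Lower bound: ⌈129/27⌉ = 5 bins.
Also, 6 items each exceed 27/2, and no two of those can share a bin, so at least 6 bins are needed.
A packing using 6 bins:
  bin 1: 20 + 7 = 27
  bin 2: 19 + 6 = 25
  bin 3: 18 + 5 + 4 = 27
  bin 4: 17 + 4 = 21
  bin 5: 15 = 15
  bin 6: 14 = 14
This matches the lower bound, so 6 is optimal.

6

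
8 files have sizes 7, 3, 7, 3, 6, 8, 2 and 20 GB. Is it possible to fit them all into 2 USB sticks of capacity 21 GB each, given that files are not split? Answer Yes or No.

No

Total = 56 GB; ⌈56/21⌉ = 3.
At least 3 USB sticks are required, but only 2 are allowed.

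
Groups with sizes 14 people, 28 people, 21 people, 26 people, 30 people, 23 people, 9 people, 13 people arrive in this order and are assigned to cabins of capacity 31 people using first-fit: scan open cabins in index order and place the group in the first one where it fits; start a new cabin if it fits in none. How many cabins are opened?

7

  14 → cabin 1 (new)  [load 14/31]
  28 → cabin 2 (new)  [load 28/31]
  21 → cabin 3 (new)  [load 21/31]
  26 → cabin 4 (new)  [load 26/31]
  30 → cabin 5 (new)  [load 30/31]
  23 → cabin 6 (new)  [load 23/31]
  9 → cabin 1  [load 23/31]
  13 → cabin 7 (new)  [load 13/31]
7 cabins opened.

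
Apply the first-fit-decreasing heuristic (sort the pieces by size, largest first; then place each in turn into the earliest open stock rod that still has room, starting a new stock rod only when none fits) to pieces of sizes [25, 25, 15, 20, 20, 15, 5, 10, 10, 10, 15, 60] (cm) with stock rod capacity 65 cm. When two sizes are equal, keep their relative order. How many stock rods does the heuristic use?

Sorted descending: 60, 25, 25, 20, 20, 15, 15, 15, 10, 10, 10, 5.
  60 → stock rod 1 (new)  [load 60/65]
  25 → stock rod 2 (new)  [load 25/65]
  25 → stock rod 2  [load 50/65]
  20 → stock rod 3 (new)  [load 20/65]
  20 → stock rod 3  [load 40/65]
  15 → stock rod 2  [load 65/65]
  15 → stock rod 3  [load 55/65]
  15 → stock rod 4 (new)  [load 15/65]
  10 → stock rod 3  [load 65/65]
  10 → stock rod 4  [load 25/65]
  10 → stock rod 4  [load 35/65]
  5 → stock rod 1  [load 65/65]
4 stock rods opened.

4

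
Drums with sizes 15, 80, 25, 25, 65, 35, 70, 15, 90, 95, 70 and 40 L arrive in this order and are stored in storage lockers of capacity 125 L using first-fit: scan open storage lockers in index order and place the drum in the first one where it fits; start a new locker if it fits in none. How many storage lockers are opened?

6

  15 → locker 1 (new)  [load 15/125]
  80 → locker 1  [load 95/125]
  25 → locker 1  [load 120/125]
  25 → locker 2 (new)  [load 25/125]
  65 → locker 2  [load 90/125]
  35 → locker 2  [load 125/125]
  70 → locker 3 (new)  [load 70/125]
  15 → locker 3  [load 85/125]
  90 → locker 4 (new)  [load 90/125]
  95 → locker 5 (new)  [load 95/125]
  70 → locker 6 (new)  [load 70/125]
  40 → locker 3  [load 125/125]
6 storage lockers opened.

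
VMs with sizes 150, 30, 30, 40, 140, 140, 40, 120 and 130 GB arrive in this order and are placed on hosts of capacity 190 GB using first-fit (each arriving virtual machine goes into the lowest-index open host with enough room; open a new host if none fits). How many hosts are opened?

6

  150 → host 1 (new)  [load 150/190]
  30 → host 1  [load 180/190]
  30 → host 2 (new)  [load 30/190]
  40 → host 2  [load 70/190]
  140 → host 3 (new)  [load 140/190]
  140 → host 4 (new)  [load 140/190]
  40 → host 2  [load 110/190]
  120 → host 5 (new)  [load 120/190]
  130 → host 6 (new)  [load 130/190]
6 hosts opened.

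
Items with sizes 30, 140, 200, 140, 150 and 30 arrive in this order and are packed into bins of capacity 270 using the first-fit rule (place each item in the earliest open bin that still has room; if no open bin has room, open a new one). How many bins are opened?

  30 → bin 1 (new)  [load 30/270]
  140 → bin 1  [load 170/270]
  200 → bin 2 (new)  [load 200/270]
  140 → bin 3 (new)  [load 140/270]
  150 → bin 4 (new)  [load 150/270]
  30 → bin 1  [load 200/270]
4 bins opened.

4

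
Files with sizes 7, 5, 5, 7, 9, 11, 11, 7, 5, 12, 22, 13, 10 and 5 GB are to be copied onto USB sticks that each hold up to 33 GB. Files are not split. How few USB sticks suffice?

Total = 22 + 13 + 12 + 11 + 11 + 10 + 9 + 7 + 7 + 7 + 5 + 5 + 5 + 5 = 129 GB.
Lower bound: ⌈129/33⌉ = 4 USB sticks.
A packing using 4 USB sticks:
  USB stick 1: 22 + 11 = 33
  USB stick 2: 13 + 12 + 7 = 32
  USB stick 3: 11 + 10 + 7 + 5 = 33
  USB stick 4: 9 + 7 + 5 + 5 + 5 = 31
This matches the lower bound, so 4 is optimal.

4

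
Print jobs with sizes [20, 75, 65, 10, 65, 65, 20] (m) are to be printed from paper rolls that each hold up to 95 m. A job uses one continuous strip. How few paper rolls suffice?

4

Total = 75 + 65 + 65 + 65 + 20 + 20 + 10 = 320 m.
Lower bound: ⌈320/95⌉ = 4 paper rolls.
A packing using 4 paper rolls:
  roll 1: 75 + 20 = 95
  roll 2: 65 + 20 + 10 = 95
  roll 3: 65 = 65
  roll 4: 65 = 65
This matches the lower bound, so 4 is optimal.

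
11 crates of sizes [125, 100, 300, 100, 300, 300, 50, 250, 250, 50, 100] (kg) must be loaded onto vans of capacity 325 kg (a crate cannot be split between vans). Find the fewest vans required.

Total = 300 + 300 + 300 + 250 + 250 + 125 + 100 + 100 + 100 + 50 + 50 = 1925 kg.
Lower bound: ⌈1925/325⌉ = 6 vans.
A packing using 7 vans:
  van 1: 300 = 300
  van 2: 300 = 300
  van 3: 300 = 300
  van 4: 250 + 50 = 300
  van 5: 250 + 50 = 300
  van 6: 125 + 100 + 100 = 325
  van 7: 100 = 100
No arrangement into 6 vans stays within capacity, so 7 is optimal.

7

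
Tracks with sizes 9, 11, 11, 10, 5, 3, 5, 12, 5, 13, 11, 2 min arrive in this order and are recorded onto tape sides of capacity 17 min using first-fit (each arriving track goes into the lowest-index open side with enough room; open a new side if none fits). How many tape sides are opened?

  9 → side 1 (new)  [load 9/17]
  11 → side 2 (new)  [load 11/17]
  11 → side 3 (new)  [load 11/17]
  10 → side 4 (new)  [load 10/17]
  5 → side 1  [load 14/17]
  3 → side 1  [load 17/17]
  5 → side 2  [load 16/17]
  12 → side 5 (new)  [load 12/17]
  5 → side 3  [load 16/17]
  13 → side 6 (new)  [load 13/17]
  11 → side 7 (new)  [load 11/17]
  2 → side 4  [load 12/17]
7 tape sides opened.

7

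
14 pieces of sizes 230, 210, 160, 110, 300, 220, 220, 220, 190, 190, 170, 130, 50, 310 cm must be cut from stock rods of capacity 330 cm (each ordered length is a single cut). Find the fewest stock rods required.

Total = 310 + 300 + 230 + 220 + 220 + 220 + 210 + 190 + 190 + 170 + 160 + 130 + 110 + 50 = 2710 cm.
Lower bound: ⌈2710/330⌉ = 9 stock rods.
Also, 10 pieces each exceed 165 cm, and no two of those can share a stock rod, so at least 10 stock rods are needed.
A packing using 10 stock rods:
  stock rod 1: 310 = 310
  stock rod 2: 300 = 300
  stock rod 3: 230 + 50 = 280
  stock rod 4: 220 + 110 = 330
  stock rod 5: 220 = 220
  stock rod 6: 220 = 220
  stock rod 7: 210 = 210
  stock rod 8: 190 + 130 = 320
  stock rod 9: 190 = 190
  stock rod 10: 170 + 160 = 330
This matches the lower bound, so 10 is optimal.

10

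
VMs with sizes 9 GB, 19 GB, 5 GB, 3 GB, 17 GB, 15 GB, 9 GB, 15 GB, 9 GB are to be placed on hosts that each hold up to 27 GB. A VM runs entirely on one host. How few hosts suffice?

Total = 19 + 17 + 15 + 15 + 9 + 9 + 9 + 5 + 3 = 101 GB.
Lower bound: ⌈101/27⌉ = 4 hosts.
A packing using 4 hosts:
  host 1: 19 + 5 + 3 = 27
  host 2: 17 + 9 = 26
  host 3: 15 + 9 = 24
  host 4: 15 + 9 = 24
This matches the lower bound, so 4 is optimal.

4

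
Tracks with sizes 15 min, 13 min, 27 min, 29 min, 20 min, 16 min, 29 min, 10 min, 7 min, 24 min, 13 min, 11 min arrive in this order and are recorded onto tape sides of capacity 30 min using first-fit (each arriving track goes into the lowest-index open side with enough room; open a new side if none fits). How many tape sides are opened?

8

  15 → side 1 (new)  [load 15/30]
  13 → side 1  [load 28/30]
  27 → side 2 (new)  [load 27/30]
  29 → side 3 (new)  [load 29/30]
  20 → side 4 (new)  [load 20/30]
  16 → side 5 (new)  [load 16/30]
  29 → side 6 (new)  [load 29/30]
  10 → side 4  [load 30/30]
  7 → side 5  [load 23/30]
  24 → side 7 (new)  [load 24/30]
  13 → side 8 (new)  [load 13/30]
  11 → side 8  [load 24/30]
8 tape sides opened.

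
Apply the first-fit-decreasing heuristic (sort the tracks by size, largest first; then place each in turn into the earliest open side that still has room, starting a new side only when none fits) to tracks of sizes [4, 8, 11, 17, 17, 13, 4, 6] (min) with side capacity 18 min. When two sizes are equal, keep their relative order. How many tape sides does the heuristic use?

5

Sorted descending: 17, 17, 13, 11, 8, 6, 4, 4.
  17 → side 1 (new)  [load 17/18]
  17 → side 2 (new)  [load 17/18]
  13 → side 3 (new)  [load 13/18]
  11 → side 4 (new)  [load 11/18]
  8 → side 5 (new)  [load 8/18]
  6 → side 4  [load 17/18]
  4 → side 3  [load 17/18]
  4 → side 5  [load 12/18]
5 tape sides opened.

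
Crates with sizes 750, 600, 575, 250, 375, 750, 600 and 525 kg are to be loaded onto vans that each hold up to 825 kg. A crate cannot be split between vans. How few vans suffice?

7

Total = 750 + 750 + 600 + 600 + 575 + 525 + 375 + 250 = 4425 kg.
Lower bound: ⌈4425/825⌉ = 6 vans.
A packing using 7 vans:
  van 1: 750 = 750
  van 2: 750 = 750
  van 3: 600 = 600
  van 4: 600 = 600
  van 5: 575 + 250 = 825
  van 6: 525 = 525
  van 7: 375 = 375
No arrangement into 6 vans stays within capacity, so 7 is optimal.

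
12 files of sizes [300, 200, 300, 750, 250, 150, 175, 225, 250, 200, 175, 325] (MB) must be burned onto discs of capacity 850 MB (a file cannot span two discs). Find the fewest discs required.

4

Total = 750 + 325 + 300 + 300 + 250 + 250 + 225 + 200 + 200 + 175 + 175 + 150 = 3300 MB.
Lower bound: ⌈3300/850⌉ = 4 discs.
A packing using 4 discs:
  disc 1: 750 = 750
  disc 2: 325 + 300 + 225 = 850
  disc 3: 300 + 200 + 200 + 150 = 850
  disc 4: 250 + 250 + 175 + 175 = 850
This matches the lower bound, so 4 is optimal.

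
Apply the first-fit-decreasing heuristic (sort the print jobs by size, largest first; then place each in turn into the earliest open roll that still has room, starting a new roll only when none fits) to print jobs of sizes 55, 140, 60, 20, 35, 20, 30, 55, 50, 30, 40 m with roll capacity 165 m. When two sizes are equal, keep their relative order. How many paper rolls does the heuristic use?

Sorted descending: 140, 60, 55, 55, 50, 40, 35, 30, 30, 20, 20.
  140 → roll 1 (new)  [load 140/165]
  60 → roll 2 (new)  [load 60/165]
  55 → roll 2  [load 115/165]
  55 → roll 3 (new)  [load 55/165]
  50 → roll 2  [load 165/165]
  40 → roll 3  [load 95/165]
  35 → roll 3  [load 130/165]
  30 → roll 3  [load 160/165]
  30 → roll 4 (new)  [load 30/165]
  20 → roll 1  [load 160/165]
  20 → roll 4  [load 50/165]
4 paper rolls opened.

4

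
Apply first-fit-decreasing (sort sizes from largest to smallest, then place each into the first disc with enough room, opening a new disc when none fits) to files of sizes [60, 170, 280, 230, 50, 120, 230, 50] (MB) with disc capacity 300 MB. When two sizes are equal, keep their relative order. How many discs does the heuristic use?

5

Sorted descending: 280, 230, 230, 170, 120, 60, 50, 50.
  280 → disc 1 (new)  [load 280/300]
  230 → disc 2 (new)  [load 230/300]
  230 → disc 3 (new)  [load 230/300]
  170 → disc 4 (new)  [load 170/300]
  120 → disc 4  [load 290/300]
  60 → disc 2  [load 290/300]
  50 → disc 3  [load 280/300]
  50 → disc 5 (new)  [load 50/300]
5 discs opened.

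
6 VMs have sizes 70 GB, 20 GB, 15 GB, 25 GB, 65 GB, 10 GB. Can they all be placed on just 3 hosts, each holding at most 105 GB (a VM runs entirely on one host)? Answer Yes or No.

Yes

A valid assignment using 2 hosts:
  host 1: 70 + 25 + 10 = 105
  host 2: 65 + 20 + 15 = 100
That uses only 2 ≤ 3, so 3 hosts are enough.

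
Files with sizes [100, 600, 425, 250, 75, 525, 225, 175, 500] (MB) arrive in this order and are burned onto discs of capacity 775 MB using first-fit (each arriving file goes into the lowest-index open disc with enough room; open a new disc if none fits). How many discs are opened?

4

  100 → disc 1 (new)  [load 100/775]
  600 → disc 1  [load 700/775]
  425 → disc 2 (new)  [load 425/775]
  250 → disc 2  [load 675/775]
  75 → disc 1  [load 775/775]
  525 → disc 3 (new)  [load 525/775]
  225 → disc 3  [load 750/775]
  175 → disc 4 (new)  [load 175/775]
  500 → disc 4  [load 675/775]
4 discs opened.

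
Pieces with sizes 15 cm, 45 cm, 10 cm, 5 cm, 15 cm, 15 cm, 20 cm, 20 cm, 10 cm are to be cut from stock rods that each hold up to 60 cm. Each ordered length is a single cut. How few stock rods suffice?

Total = 45 + 20 + 20 + 15 + 15 + 15 + 10 + 10 + 5 = 155 cm.
Lower bound: ⌈155/60⌉ = 3 stock rods.
A packing using 3 stock rods:
  stock rod 1: 45 + 15 = 60
  stock rod 2: 20 + 20 + 15 + 5 = 60
  stock rod 3: 15 + 10 + 10 = 35
This matches the lower bound, so 3 is optimal.

3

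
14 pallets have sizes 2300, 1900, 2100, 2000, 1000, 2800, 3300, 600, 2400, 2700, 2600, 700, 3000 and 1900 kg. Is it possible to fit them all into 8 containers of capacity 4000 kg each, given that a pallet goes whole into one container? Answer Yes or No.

Total = 29300 kg; ⌈29300/4000⌉ = 8.
The bound of 8 does not rule out 8, but exhaustive search shows no assignment into 8 containers of capacity 4000 kg exists — the minimum is 9.

No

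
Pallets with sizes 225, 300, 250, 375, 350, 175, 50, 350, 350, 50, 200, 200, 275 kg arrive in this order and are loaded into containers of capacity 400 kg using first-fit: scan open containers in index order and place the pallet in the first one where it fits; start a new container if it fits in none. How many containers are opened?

9

  225 → container 1 (new)  [load 225/400]
  300 → container 2 (new)  [load 300/400]
  250 → container 3 (new)  [load 250/400]
  375 → container 4 (new)  [load 375/400]
  350 → container 5 (new)  [load 350/400]
  175 → container 1  [load 400/400]
  50 → container 2  [load 350/400]
  350 → container 6 (new)  [load 350/400]
  350 → container 7 (new)  [load 350/400]
  50 → container 2  [load 400/400]
  200 → container 8 (new)  [load 200/400]
  200 → container 8  [load 400/400]
  275 → container 9 (new)  [load 275/400]
9 containers opened.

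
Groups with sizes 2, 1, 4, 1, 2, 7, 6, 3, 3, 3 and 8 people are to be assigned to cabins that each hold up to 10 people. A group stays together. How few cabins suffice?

4

Total = 8 + 7 + 6 + 4 + 3 + 3 + 3 + 2 + 2 + 1 + 1 = 40 people.
Lower bound: ⌈40/10⌉ = 4 cabins.
A packing using 4 cabins:
  cabin 1: 8 + 2 = 10
  cabin 2: 7 + 3 = 10
  cabin 3: 6 + 4 = 10
  cabin 4: 3 + 3 + 2 + 1 + 1 = 10
This matches the lower bound, so 4 is optimal.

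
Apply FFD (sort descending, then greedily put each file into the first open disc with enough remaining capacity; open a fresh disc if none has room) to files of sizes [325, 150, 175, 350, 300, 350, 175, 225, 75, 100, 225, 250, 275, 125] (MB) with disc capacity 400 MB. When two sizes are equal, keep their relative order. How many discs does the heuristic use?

Sorted descending: 350, 350, 325, 300, 275, 250, 225, 225, 175, 175, 150, 125, 100, 75.
  350 → disc 1 (new)  [load 350/400]
  350 → disc 2 (new)  [load 350/400]
  325 → disc 3 (new)  [load 325/400]
  300 → disc 4 (new)  [load 300/400]
  275 → disc 5 (new)  [load 275/400]
  250 → disc 6 (new)  [load 250/400]
  225 → disc 7 (new)  [load 225/400]
  225 → disc 8 (new)  [load 225/400]
  175 → disc 7  [load 400/400]
  175 → disc 8  [load 400/400]
  150 → disc 6  [load 400/400]
  125 → disc 5  [load 400/400]
  100 → disc 4  [load 400/400]
  75 → disc 3  [load 400/400]
8 discs opened.

8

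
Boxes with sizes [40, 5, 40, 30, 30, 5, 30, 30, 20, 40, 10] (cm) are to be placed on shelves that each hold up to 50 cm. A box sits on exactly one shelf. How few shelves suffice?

Total = 40 + 40 + 40 + 30 + 30 + 30 + 30 + 20 + 10 + 5 + 5 = 280 cm.
Lower bound: ⌈280/50⌉ = 6 shelves.
Also, 7 boxes each exceed 25 cm, and no two of those can share a shelf, so at least 7 shelves are needed.
A packing using 7 shelves:
  shelf 1: 40 + 10 = 50
  shelf 2: 40 + 5 + 5 = 50
  shelf 3: 40 = 40
  shelf 4: 30 + 20 = 50
  shelf 5: 30 = 30
  shelf 6: 30 = 30
  shelf 7: 30 = 30
This matches the lower bound, so 7 is optimal.

7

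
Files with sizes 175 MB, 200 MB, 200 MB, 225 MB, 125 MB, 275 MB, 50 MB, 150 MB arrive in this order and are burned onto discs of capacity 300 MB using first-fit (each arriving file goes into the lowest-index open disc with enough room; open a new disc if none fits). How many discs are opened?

6

  175 → disc 1 (new)  [load 175/300]
  200 → disc 2 (new)  [load 200/300]
  200 → disc 3 (new)  [load 200/300]
  225 → disc 4 (new)  [load 225/300]
  125 → disc 1  [load 300/300]
  275 → disc 5 (new)  [load 275/300]
  50 → disc 2  [load 250/300]
  150 → disc 6 (new)  [load 150/300]
6 discs opened.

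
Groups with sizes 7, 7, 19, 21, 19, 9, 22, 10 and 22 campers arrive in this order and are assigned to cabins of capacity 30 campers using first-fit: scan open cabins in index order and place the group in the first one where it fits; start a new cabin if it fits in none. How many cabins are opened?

  7 → cabin 1 (new)  [load 7/30]
  7 → cabin 1  [load 14/30]
  19 → cabin 2 (new)  [load 19/30]
  21 → cabin 3 (new)  [load 21/30]
  19 → cabin 4 (new)  [load 19/30]
  9 → cabin 1  [load 23/30]
  22 → cabin 5 (new)  [load 22/30]
  10 → cabin 2  [load 29/30]
  22 → cabin 6 (new)  [load 22/30]
6 cabins opened.

6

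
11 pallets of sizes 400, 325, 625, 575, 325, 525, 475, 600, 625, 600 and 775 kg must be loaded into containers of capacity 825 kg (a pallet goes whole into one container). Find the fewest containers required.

Total = 775 + 625 + 625 + 600 + 600 + 575 + 525 + 475 + 400 + 325 + 325 = 5850 kg.
Lower bound: ⌈5850/825⌉ = 8 containers.
A packing using 9 containers:
  container 1: 775 = 775
  container 2: 625 = 625
  container 3: 625 = 625
  container 4: 600 = 600
  container 5: 600 = 600
  container 6: 575 = 575
  container 7: 525 = 525
  container 8: 475 + 325 = 800
  container 9: 400 + 325 = 725
No arrangement into 8 containers stays within capacity, so 9 is optimal.

9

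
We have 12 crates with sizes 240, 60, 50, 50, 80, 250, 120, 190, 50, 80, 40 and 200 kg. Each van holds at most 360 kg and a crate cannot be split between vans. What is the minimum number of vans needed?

4

Total = 250 + 240 + 200 + 190 + 120 + 80 + 80 + 60 + 50 + 50 + 50 + 40 = 1410 kg.
Lower bound: ⌈1410/360⌉ = 4 vans.
A packing using 4 vans:
  van 1: 250 + 80 = 330
  van 2: 240 + 120 = 360
  van 3: 200 + 60 + 50 + 50 = 360
  van 4: 190 + 80 + 50 + 40 = 360
This matches the lower bound, so 4 is optimal.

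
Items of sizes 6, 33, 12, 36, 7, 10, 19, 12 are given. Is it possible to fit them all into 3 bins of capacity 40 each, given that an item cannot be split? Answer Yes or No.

Total = 135; ⌈135/40⌉ = 4.
At least 4 bins are required, but only 3 are allowed.

No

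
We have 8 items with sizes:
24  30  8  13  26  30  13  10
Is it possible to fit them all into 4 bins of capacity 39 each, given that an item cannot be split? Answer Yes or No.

No

Total = 154; ⌈154/39⌉ = 4.
The bound of 4 does not rule out 4, but exhaustive search shows no assignment into 4 bins of capacity 39 exists — the minimum is 5.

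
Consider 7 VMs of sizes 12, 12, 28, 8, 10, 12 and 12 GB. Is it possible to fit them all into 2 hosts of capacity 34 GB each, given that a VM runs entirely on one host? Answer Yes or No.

No

Total = 94 GB; ⌈94/34⌉ = 3.
At least 3 hosts are required, but only 2 are allowed.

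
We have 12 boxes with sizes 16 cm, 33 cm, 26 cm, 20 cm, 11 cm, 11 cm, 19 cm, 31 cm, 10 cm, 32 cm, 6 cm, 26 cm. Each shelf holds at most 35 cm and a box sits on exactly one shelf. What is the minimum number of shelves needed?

Total = 33 + 32 + 31 + 26 + 26 + 20 + 19 + 16 + 11 + 11 + 10 + 6 = 241 cm.
Lower bound: ⌈241/35⌉ = 7 shelves.
A packing using 8 shelves:
  shelf 1: 33 = 33
  shelf 2: 32 = 32
  shelf 3: 31 = 31
  shelf 4: 26 + 6 = 32
  shelf 5: 26 = 26
  shelf 6: 20 + 11 = 31
  shelf 7: 19 + 16 = 35
  shelf 8: 11 + 10 = 21
No arrangement into 7 shelves stays within capacity, so 8 is optimal.

8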